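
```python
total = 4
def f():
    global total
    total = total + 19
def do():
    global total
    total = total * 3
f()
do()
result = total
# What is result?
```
69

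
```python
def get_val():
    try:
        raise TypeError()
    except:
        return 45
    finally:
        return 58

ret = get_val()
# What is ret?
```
58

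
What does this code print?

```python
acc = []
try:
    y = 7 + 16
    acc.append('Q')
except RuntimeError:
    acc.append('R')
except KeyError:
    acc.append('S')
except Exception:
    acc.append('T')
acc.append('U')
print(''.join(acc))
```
QU

No exception, try block completes normally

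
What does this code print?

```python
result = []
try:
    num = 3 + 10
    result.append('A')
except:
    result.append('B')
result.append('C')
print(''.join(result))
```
AC

No exception, try block completes normally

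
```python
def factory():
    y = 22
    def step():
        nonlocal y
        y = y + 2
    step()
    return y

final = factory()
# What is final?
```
24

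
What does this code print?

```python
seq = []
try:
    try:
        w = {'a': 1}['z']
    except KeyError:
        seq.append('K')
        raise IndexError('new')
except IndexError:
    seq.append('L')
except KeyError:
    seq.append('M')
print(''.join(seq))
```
KL

New IndexError raised, caught by outer IndexError handler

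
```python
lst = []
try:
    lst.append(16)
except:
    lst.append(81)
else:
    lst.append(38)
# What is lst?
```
[16, 38]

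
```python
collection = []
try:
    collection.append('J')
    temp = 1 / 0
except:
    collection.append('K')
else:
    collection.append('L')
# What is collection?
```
['J', 'K']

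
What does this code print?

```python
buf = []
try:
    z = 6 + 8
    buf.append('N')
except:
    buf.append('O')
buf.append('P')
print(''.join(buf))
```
NP

No exception, try block completes normally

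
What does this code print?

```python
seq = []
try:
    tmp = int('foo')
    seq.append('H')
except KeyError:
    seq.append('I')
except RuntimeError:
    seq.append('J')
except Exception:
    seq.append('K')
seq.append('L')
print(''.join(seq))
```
KL

ValueError not specifically caught, falls to Exception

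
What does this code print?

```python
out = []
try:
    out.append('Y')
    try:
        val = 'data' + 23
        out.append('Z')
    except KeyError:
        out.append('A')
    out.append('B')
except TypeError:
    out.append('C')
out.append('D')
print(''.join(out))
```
YCD

Inner handler doesn't match, propagates to outer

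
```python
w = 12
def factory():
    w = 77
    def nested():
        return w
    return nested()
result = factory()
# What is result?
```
77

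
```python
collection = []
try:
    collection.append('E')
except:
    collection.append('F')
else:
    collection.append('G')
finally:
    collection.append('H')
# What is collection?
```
['E', 'G', 'H']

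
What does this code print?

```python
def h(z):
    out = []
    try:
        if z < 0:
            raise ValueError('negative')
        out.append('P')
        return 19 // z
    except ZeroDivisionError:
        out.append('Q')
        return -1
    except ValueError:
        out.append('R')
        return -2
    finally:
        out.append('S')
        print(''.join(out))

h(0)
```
PQS

z=0 causes ZeroDivisionError, caught, finally prints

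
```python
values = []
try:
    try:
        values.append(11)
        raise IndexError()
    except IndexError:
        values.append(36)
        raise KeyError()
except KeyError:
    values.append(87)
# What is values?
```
[11, 36, 87]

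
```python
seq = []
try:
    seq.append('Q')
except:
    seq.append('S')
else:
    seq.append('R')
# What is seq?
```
['Q', 'R']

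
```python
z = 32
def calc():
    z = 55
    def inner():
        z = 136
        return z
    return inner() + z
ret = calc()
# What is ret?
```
191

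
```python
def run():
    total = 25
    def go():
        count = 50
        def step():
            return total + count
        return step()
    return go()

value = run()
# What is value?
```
75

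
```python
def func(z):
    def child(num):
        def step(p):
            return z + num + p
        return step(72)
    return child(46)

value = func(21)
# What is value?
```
139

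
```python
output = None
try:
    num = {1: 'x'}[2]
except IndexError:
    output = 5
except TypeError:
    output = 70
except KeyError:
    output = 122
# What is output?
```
122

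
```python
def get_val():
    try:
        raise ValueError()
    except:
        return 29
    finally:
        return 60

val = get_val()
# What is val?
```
60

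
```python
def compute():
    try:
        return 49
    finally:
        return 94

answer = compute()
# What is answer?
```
94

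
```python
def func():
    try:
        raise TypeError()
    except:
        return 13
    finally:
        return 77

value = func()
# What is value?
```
77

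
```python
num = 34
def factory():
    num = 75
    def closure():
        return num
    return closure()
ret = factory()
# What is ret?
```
75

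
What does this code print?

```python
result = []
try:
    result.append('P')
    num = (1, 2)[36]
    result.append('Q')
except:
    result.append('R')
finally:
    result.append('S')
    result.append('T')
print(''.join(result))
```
PRST

Code before exception runs, then except, then all of finally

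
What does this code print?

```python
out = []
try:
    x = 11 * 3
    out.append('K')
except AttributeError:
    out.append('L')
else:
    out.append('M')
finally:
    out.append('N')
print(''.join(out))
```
KMN

else runs before finally when no exception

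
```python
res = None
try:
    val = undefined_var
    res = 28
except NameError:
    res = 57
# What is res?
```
57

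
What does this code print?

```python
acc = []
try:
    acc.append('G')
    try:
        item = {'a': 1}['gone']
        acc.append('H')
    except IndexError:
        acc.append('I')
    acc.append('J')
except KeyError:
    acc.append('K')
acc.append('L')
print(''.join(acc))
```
GKL

Inner handler doesn't match, propagates to outer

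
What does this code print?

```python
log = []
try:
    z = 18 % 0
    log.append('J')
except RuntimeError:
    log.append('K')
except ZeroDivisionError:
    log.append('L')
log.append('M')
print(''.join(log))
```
LM

ZeroDivisionError is caught by its specific handler, not RuntimeError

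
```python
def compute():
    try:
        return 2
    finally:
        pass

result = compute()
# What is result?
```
2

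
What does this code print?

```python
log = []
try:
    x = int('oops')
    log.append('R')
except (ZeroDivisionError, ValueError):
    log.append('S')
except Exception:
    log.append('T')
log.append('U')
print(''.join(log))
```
SU

ValueError matches tuple containing it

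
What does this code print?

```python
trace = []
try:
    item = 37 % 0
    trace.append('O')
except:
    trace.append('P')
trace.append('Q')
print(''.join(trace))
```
PQ

Exception raised in try, caught by bare except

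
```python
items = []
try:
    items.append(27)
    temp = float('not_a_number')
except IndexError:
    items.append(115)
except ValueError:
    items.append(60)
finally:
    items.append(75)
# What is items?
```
[27, 60, 75]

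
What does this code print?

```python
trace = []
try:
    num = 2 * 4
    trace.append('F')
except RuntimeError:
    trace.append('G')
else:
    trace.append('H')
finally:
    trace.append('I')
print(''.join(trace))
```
FHI

else runs before finally when no exception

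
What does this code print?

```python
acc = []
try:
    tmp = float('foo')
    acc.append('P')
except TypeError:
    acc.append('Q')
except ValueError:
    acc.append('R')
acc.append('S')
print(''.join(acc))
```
RS

ValueError is caught by its specific handler, not TypeError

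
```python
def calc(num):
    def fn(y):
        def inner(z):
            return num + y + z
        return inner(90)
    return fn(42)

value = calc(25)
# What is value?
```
157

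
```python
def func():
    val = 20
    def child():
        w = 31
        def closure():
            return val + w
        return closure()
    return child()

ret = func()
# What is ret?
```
51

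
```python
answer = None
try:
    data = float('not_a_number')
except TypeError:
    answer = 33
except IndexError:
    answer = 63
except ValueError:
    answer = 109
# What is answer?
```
109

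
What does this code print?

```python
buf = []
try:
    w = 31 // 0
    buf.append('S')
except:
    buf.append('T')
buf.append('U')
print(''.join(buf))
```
TU

Exception raised in try, caught by bare except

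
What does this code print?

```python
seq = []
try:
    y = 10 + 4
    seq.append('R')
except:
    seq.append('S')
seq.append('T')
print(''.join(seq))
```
RT

No exception, try block completes normally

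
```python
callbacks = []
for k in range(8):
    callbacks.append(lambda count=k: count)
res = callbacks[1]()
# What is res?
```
1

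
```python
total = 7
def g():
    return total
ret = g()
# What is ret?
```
7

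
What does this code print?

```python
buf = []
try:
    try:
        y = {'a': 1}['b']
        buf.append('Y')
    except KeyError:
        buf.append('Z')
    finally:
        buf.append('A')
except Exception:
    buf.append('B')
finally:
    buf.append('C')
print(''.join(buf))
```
ZAC

Both finally blocks run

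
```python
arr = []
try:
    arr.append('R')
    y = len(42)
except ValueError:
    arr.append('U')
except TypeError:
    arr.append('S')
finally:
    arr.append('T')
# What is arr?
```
['R', 'S', 'T']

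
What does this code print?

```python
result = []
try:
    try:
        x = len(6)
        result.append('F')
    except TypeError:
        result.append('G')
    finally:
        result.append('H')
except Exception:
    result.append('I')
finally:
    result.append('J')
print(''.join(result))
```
GHJ

Both finally blocks run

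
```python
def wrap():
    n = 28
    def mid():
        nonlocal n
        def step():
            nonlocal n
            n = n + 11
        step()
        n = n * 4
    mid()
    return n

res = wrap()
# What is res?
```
156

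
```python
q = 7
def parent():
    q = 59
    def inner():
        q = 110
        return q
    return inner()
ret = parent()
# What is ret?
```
110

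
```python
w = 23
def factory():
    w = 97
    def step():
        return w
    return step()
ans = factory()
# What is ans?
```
97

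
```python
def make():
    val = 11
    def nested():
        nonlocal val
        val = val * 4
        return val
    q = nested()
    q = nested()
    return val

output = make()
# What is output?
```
176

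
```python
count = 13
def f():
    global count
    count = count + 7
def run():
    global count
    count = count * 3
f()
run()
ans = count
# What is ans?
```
60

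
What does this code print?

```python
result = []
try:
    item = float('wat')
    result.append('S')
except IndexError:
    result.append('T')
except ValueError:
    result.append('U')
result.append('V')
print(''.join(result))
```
UV

ValueError is caught by its specific handler, not IndexError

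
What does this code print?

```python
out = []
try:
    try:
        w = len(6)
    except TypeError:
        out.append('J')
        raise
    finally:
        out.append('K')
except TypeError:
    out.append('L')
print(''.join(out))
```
JKL

finally runs before re-raised exception propagates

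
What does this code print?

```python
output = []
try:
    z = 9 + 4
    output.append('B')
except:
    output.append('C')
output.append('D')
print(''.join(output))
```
BD

No exception, try block completes normally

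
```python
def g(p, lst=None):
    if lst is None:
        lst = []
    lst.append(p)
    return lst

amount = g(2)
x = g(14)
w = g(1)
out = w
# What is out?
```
[1]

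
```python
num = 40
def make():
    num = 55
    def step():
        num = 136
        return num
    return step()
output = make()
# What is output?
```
136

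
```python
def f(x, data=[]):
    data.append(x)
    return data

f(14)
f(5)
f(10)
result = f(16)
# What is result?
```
[14, 5, 10, 16]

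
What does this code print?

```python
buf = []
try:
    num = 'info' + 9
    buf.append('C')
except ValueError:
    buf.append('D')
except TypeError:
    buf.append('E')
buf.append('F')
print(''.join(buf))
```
EF

TypeError is caught by its specific handler, not ValueError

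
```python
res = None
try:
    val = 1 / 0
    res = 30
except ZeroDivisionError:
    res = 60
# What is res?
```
60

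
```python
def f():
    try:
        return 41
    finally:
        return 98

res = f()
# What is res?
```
98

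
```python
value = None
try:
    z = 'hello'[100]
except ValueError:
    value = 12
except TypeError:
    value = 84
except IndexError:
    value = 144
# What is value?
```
144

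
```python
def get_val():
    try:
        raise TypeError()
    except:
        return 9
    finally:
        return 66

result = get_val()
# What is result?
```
66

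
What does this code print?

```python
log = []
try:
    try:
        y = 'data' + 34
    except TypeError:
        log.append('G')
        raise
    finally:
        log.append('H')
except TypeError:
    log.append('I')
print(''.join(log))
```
GHI

finally runs before re-raised exception propagates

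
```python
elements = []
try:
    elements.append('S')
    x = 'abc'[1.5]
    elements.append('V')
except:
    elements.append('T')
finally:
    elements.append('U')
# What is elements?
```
['S', 'T', 'U']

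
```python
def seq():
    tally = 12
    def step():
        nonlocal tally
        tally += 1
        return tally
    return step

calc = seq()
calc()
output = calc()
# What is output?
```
14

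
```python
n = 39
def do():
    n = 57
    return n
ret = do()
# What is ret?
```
57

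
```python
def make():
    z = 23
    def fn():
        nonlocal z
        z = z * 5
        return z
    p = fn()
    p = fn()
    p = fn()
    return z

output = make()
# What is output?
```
2875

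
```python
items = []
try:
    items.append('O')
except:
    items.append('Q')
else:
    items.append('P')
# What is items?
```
['O', 'P']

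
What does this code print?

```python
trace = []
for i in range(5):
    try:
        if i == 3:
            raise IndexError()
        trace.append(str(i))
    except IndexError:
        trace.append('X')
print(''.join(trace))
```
012X4

Exception on i=3 caught, loop continues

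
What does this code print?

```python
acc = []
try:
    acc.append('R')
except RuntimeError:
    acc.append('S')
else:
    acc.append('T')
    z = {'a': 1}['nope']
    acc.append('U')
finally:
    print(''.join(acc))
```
RT

Try succeeds, else appends 'T', KeyError in else is uncaught, finally prints before exception propagates ('U' never appended)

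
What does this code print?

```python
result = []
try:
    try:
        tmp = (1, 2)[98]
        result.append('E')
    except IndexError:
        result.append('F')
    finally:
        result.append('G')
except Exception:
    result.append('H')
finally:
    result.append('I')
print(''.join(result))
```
FGI

Both finally blocks run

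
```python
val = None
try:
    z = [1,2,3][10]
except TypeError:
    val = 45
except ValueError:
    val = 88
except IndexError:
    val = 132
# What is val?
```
132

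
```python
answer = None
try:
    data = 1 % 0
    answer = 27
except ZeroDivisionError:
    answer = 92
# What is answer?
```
92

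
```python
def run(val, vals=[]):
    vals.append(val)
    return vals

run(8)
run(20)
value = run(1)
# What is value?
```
[8, 20, 1]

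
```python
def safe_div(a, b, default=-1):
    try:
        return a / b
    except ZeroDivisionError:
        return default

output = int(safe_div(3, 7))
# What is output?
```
0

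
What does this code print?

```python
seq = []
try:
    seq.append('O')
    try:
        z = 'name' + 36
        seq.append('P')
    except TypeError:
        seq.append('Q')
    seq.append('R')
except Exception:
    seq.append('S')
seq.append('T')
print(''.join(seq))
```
OQRT

Inner exception caught by inner handler, outer continues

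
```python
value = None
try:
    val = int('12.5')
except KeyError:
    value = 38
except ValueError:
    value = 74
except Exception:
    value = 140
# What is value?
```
74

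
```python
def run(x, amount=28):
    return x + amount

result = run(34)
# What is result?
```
62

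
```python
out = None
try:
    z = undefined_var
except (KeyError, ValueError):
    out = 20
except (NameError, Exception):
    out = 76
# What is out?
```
76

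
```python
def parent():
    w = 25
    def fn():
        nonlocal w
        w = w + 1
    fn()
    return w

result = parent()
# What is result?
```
26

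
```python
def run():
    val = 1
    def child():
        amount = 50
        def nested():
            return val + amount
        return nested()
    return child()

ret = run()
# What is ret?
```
51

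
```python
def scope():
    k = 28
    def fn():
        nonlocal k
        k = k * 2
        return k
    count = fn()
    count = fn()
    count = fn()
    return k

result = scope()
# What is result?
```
224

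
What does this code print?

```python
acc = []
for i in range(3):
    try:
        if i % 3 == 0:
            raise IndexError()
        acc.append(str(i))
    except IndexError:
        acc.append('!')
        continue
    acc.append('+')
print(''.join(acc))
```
!1+2+

continue in except skips rest of loop body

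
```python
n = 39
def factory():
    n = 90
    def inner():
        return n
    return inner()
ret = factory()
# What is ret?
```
90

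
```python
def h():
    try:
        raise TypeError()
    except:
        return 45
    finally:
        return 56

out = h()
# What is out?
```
56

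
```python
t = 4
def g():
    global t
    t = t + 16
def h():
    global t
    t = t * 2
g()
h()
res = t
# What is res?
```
40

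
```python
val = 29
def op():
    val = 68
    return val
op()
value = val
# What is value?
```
29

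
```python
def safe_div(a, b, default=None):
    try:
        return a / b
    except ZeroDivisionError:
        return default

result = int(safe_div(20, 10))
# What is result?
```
2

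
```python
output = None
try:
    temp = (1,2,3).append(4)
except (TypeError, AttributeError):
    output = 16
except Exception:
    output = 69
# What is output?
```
16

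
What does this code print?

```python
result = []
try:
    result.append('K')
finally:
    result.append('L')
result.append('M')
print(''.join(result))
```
KLM

try/finally without except, no exception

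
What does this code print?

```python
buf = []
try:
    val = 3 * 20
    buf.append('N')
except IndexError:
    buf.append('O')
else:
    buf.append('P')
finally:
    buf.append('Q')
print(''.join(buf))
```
NPQ

else runs before finally when no exception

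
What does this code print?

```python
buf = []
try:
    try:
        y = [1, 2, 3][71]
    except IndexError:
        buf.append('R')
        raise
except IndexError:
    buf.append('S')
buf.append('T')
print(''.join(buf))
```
RST

raise without argument re-raises current exception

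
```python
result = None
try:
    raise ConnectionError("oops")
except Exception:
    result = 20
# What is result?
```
20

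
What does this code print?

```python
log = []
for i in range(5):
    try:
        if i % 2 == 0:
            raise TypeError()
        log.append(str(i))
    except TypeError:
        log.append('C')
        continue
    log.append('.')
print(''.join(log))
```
C1.C3.C

continue in except skips rest of loop body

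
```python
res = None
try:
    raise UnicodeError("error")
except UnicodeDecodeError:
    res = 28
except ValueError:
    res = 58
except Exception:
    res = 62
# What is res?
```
58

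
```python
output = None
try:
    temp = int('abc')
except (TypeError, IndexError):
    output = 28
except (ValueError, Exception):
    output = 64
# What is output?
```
64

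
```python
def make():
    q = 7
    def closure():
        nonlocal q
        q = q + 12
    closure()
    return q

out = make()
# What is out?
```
19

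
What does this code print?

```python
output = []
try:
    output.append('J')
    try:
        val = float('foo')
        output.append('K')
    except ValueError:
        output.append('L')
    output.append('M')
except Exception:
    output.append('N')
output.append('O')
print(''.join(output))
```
JLMO

Inner exception caught by inner handler, outer continues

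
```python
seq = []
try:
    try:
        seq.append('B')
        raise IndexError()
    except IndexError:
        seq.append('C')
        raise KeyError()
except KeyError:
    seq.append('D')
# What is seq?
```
['B', 'C', 'D']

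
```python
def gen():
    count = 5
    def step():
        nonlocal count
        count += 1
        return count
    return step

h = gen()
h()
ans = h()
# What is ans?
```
7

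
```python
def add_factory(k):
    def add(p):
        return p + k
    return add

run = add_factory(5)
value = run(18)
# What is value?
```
23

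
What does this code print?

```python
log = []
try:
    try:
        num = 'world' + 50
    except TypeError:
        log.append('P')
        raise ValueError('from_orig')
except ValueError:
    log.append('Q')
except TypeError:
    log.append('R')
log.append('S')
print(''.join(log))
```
PQS

ValueError raised and caught, original TypeError not re-raised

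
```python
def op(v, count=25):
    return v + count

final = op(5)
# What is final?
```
30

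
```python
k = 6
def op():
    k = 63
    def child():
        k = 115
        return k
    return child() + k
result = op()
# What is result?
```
178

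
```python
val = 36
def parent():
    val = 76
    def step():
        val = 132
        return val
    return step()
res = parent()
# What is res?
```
132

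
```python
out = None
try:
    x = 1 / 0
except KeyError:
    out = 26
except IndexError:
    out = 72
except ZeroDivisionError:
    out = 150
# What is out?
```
150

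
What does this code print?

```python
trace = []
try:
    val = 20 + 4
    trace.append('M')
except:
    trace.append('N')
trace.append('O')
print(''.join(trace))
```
MO

No exception, try block completes normally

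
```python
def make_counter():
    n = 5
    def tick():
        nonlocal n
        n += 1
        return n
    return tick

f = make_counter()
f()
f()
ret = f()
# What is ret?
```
8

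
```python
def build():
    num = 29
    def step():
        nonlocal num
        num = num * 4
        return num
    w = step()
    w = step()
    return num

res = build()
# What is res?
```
464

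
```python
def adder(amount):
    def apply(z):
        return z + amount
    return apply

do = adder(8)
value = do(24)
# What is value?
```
32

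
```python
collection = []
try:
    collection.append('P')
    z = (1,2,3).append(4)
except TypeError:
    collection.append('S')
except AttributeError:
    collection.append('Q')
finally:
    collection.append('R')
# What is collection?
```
['P', 'Q', 'R']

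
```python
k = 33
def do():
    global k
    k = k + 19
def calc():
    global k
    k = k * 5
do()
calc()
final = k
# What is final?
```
260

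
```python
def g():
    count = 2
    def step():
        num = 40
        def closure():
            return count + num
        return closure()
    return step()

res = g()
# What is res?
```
42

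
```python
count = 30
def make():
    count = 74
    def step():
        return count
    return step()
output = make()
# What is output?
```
74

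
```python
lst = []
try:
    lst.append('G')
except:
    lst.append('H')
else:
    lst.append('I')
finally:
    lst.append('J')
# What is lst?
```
['G', 'I', 'J']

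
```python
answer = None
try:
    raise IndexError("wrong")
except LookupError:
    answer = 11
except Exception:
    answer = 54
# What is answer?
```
11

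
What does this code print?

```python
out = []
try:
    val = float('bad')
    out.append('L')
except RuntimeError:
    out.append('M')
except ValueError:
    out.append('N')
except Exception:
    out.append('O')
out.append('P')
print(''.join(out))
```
NP

ValueError matches before generic Exception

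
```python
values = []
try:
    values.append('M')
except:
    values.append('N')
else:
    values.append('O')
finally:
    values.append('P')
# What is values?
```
['M', 'O', 'P']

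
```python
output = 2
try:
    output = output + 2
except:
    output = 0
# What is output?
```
4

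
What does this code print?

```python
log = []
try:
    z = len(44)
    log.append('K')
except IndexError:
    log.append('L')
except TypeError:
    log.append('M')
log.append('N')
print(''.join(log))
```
MN

TypeError is caught by its specific handler, not IndexError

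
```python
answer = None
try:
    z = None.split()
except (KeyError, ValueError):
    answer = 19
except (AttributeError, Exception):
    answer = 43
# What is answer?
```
43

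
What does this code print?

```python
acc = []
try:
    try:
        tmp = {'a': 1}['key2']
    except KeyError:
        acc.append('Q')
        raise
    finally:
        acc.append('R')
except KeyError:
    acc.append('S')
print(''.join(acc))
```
QRS

finally runs before re-raised exception propagates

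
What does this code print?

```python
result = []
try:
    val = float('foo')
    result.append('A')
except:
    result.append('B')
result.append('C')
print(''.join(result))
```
BC

Exception raised in try, caught by bare except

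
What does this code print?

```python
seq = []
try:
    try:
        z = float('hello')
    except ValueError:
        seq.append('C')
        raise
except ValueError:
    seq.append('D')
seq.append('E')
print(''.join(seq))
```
CDE

raise without argument re-raises current exception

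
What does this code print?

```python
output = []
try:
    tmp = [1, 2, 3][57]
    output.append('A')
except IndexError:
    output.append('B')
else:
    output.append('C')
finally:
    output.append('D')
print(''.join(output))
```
BD

Exception: except runs, else skipped, finally runs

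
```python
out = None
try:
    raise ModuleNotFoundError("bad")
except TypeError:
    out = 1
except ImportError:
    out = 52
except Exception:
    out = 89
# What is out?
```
52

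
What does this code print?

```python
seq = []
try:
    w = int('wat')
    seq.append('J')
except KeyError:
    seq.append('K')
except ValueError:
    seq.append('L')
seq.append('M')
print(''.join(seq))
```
LM

ValueError is caught by its specific handler, not KeyError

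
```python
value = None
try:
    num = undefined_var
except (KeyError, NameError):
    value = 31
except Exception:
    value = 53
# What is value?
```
31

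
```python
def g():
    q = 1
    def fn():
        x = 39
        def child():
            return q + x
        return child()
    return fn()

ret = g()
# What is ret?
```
40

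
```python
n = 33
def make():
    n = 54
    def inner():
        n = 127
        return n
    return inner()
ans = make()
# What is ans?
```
127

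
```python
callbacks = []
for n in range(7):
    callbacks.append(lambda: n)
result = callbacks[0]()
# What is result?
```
6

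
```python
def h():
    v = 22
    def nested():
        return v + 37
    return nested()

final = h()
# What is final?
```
59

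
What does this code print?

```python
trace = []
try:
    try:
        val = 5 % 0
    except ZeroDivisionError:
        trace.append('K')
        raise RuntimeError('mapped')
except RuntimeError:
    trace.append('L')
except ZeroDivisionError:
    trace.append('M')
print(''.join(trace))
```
KL

New RuntimeError raised, caught by outer RuntimeError handler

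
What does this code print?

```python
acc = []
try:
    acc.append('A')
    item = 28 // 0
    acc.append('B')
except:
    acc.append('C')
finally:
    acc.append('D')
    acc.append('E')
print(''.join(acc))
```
ACDE

Code before exception runs, then except, then all of finally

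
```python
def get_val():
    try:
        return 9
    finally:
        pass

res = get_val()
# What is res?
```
9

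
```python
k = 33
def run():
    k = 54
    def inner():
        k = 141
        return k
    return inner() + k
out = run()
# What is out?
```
195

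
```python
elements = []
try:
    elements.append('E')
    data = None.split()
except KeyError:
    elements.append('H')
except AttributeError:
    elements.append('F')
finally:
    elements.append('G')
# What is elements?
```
['E', 'F', 'G']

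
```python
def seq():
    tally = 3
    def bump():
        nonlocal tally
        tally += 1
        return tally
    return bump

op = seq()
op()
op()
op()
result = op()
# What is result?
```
7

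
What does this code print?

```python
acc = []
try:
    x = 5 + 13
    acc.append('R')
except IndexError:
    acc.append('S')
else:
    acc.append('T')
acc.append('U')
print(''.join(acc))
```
RTU

else block runs when no exception occurs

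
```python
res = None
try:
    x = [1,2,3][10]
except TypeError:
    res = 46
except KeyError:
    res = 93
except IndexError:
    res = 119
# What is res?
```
119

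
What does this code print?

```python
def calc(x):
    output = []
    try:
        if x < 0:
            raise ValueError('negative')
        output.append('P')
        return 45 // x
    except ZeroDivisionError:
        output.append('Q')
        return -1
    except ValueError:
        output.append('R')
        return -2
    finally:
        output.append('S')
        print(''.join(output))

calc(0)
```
PQS

x=0 causes ZeroDivisionError, caught, finally prints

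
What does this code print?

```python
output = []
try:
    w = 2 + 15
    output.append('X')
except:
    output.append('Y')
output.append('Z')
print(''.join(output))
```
XZ

No exception, try block completes normally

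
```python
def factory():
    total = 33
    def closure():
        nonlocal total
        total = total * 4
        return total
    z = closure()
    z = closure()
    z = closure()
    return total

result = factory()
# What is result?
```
2112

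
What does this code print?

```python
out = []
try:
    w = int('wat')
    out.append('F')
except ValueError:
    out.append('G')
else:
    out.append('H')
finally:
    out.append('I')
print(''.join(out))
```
GI

Exception: except runs, else skipped, finally runs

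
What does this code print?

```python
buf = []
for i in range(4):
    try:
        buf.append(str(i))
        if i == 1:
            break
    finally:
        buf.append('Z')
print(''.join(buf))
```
0Z1Z

finally runs even when breaking out of loop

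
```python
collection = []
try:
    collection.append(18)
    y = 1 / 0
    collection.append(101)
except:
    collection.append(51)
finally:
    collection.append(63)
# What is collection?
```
[18, 51, 63]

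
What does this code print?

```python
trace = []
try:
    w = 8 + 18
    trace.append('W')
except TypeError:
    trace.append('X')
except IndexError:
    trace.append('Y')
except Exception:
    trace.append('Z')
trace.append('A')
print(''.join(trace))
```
WA

No exception, try block completes normally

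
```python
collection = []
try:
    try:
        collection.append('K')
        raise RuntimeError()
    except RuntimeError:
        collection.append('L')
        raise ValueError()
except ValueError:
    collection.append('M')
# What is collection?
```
['K', 'L', 'M']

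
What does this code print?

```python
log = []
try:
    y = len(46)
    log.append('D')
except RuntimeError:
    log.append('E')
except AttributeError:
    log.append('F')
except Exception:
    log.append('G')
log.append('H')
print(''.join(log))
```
GH

TypeError not specifically caught, falls to Exception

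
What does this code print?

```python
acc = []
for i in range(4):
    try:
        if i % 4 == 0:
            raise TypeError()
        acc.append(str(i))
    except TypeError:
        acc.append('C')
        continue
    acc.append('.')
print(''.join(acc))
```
C1.2.3.

continue in except skips rest of loop body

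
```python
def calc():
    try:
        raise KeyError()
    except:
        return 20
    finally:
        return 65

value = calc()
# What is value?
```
65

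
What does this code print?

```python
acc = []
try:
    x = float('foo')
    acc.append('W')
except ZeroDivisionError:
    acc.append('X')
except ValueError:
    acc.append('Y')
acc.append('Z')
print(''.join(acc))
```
YZ

ValueError is caught by its specific handler, not ZeroDivisionError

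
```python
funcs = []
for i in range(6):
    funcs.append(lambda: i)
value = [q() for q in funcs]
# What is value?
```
[5, 5, 5, 5, 5, 5]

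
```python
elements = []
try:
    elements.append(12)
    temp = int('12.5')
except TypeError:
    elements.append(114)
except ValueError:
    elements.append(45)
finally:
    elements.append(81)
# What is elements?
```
[12, 45, 81]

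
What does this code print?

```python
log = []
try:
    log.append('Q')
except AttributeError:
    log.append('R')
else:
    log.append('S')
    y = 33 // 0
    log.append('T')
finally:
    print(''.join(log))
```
QS

Try succeeds, else appends 'S', ZeroDivisionError in else is uncaught, finally prints before exception propagates ('T' never appended)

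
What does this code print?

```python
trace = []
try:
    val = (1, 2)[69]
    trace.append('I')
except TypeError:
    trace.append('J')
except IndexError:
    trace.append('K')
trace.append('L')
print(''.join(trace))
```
KL

IndexError is caught by its specific handler, not TypeError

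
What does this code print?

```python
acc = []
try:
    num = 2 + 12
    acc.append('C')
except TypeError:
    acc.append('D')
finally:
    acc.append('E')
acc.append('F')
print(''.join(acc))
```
CEF

finally runs after normal execution too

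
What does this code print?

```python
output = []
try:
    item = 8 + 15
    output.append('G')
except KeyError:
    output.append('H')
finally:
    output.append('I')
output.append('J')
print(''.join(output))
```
GIJ

finally runs after normal execution too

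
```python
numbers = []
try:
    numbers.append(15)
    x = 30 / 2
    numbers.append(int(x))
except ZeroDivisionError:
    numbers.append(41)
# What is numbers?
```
[15, 15]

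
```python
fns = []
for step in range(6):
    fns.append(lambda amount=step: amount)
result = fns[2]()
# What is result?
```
2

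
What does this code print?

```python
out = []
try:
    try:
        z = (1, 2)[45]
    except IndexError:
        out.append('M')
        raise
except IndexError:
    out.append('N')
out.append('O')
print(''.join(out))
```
MNO

raise without argument re-raises current exception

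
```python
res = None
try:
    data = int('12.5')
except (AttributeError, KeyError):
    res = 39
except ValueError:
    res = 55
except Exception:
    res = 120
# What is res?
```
55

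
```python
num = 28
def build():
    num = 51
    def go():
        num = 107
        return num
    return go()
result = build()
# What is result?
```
107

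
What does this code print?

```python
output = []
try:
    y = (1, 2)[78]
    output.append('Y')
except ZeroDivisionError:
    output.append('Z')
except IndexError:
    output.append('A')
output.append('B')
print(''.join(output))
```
AB

IndexError is caught by its specific handler, not ZeroDivisionError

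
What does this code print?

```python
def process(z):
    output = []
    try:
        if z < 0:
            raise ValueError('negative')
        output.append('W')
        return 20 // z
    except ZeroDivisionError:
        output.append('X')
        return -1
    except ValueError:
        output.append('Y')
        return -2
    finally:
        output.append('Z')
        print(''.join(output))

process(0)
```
WXZ

z=0 causes ZeroDivisionError, caught, finally prints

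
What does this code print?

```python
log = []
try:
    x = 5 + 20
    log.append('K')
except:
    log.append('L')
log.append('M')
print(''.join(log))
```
KM

No exception, try block completes normally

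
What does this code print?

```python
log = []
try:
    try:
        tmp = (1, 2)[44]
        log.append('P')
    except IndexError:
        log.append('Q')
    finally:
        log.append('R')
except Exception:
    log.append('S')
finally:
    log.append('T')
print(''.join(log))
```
QRT

Both finally blocks run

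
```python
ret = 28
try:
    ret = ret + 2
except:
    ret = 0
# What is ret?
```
30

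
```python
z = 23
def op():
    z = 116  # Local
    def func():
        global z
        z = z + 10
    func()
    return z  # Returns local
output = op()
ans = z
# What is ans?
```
33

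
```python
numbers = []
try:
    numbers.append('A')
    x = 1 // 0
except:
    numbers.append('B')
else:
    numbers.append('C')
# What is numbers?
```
['A', 'B']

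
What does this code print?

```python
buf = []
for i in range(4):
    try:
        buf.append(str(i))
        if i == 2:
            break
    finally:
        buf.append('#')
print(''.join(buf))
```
0#1#2#

finally runs even when breaking out of loop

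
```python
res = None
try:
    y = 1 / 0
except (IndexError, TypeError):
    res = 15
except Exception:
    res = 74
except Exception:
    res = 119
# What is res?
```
74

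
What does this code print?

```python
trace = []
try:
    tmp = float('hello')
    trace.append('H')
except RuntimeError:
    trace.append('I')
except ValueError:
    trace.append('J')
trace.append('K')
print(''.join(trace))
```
JK

ValueError is caught by its specific handler, not RuntimeError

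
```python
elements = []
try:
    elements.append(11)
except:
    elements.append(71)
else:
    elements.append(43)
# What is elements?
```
[11, 43]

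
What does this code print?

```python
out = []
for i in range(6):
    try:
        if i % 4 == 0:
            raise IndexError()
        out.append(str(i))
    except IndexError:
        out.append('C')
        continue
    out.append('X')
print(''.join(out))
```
C1X2X3XC5X

continue in except skips rest of loop body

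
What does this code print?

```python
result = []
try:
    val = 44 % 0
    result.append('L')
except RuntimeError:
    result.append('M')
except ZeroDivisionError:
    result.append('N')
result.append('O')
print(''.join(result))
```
NO

ZeroDivisionError is caught by its specific handler, not RuntimeError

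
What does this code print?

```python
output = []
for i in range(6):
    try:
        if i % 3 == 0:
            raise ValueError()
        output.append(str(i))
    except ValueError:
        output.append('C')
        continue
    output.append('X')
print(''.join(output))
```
C1X2XC4X5X

continue in except skips rest of loop body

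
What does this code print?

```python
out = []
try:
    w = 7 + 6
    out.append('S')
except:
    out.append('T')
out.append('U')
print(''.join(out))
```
SU

No exception, try block completes normally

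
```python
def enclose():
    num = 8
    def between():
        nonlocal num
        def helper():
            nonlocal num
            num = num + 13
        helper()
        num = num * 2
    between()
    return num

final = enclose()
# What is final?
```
42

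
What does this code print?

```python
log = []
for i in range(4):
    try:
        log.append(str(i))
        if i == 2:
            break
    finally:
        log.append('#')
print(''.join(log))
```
0#1#2#

finally runs even when breaking out of loop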